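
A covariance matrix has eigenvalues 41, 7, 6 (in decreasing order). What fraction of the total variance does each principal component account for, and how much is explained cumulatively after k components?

Step 1 — total variance = trace(Sigma) = Σ λ_i = 41 + 7 + 6 = 54.

Step 2 — fraction explained by component i = λ_i / Σ λ:
  PC1: 41/54 = 0.7593
  PC2: 7/54 = 0.1296
  PC3: 6/54 = 0.1111

Step 3 — cumulative fraction after k components = (λ_1 + ... + λ_k) / Σ λ:
  k = 1: 41/54 = 0.7593
  k = 2: (41 + 7)/54 = 48/54 = 0.8889
  k = 3: (41 + 7 + 6)/54 = 54/54 = 1

Summary (fraction, with percent):

explained: PC1 0.7593 (75.93%), PC2 0.1296 (12.96%), PC3 0.1111 (11.11%);  cumulative: 0.7593, 0.8889, 1


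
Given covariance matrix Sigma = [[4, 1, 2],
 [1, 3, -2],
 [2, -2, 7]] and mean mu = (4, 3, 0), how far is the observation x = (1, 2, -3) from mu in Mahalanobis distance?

Step 1 — centre the observation: (x - mu) = (-3, -1, -3).

Step 2 — invert Sigma (cofactor / det for 3×3, or solve directly):
  Sigma^{-1} = [[0.4146, -0.2683, -0.1951],
 [-0.2683, 0.5854, 0.2439],
 [-0.1951, 0.2439, 0.2683]].

Step 3 — form the quadratic (x - mu)^T · Sigma^{-1} · (x - mu):
  Sigma^{-1} · (x - mu) = (-0.3902, -0.5122, -0.4634).
  (x - mu)^T · [Sigma^{-1} · (x - mu)] = (-3)·(-0.3902) + (-1)·(-0.5122) + (-3)·(-0.4634) = 3.0732.

Step 4 — take square root: d = √(3.0732) ≈ 1.753.

d(x, mu) = √(3.0732) ≈ 1.753


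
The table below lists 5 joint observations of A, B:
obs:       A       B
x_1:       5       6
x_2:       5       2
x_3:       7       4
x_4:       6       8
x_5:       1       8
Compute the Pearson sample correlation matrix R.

Step 1 — column means:
  mean(A) = (5 + 5 + 7 + 6 + 1) / 5 = 24/5 = 4.8
  mean(B) = (6 + 2 + 4 + 8 + 8) / 5 = 28/5 = 5.6

Step 2 — sample variances and covariances s[i,j] = (1/(n-1)) · Σ_k (x_{k,i} - mean_i) · (x_{k,j} - mean_j), with n-1 = 4:
  s[A,A] = ((0.2)·(0.2) + (0.2)·(0.2) + (2.2)·(2.2) + (1.2)·(1.2) + (-3.8)·(-3.8)) / 4 = 20.8/4 = 5.2
  s[A,B] = ((0.2)·(0.4) + (0.2)·(-3.6) + (2.2)·(-1.6) + (1.2)·(2.4) + (-3.8)·(2.4)) / 4 = -10.4/4 = -2.6
  s[B,B] = ((0.4)·(0.4) + (-3.6)·(-3.6) + (-1.6)·(-1.6) + (2.4)·(2.4) + (2.4)·(2.4)) / 4 = 27.2/4 = 6.8
  Sample standard deviations s_i = √(s[i,i]):
  s(A) = √(5.2) = 2.2804
  s(B) = √(6.8) = 2.6077

Step 3 — r_{ij} = s_{ij} / (s_i · s_j):
  r[A,A] = 1 (diagonal).
  r[A,B] = -2.6 / (2.2804 · 2.6077) = -2.6 / 5.9464 = -0.4372
  r[B,B] = 1 (diagonal).

R is symmetric with unit diagonal. Assembling:

R = [[1, -0.4372],
 [-0.4372, 1]]


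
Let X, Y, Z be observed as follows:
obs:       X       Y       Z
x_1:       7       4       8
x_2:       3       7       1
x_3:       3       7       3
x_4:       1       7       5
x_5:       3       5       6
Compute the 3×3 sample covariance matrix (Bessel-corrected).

Step 1 — column means:
  mean(X) = (7 + 3 + 3 + 1 + 3) / 5 = 17/5 = 3.4
  mean(Y) = (4 + 7 + 7 + 7 + 5) / 5 = 30/5 = 6
  mean(Z) = (8 + 1 + 3 + 5 + 6) / 5 = 23/5 = 4.6

Step 2 — sample covariance S[i,j] = (1/(n-1)) · Σ_k (x_{k,i} - mean_i) · (x_{k,j} - mean_j), with n-1 = 4.
  S[X,X] = ((3.6)·(3.6) + (-0.4)·(-0.4) + (-0.4)·(-0.4) + (-2.4)·(-2.4) + (-0.4)·(-0.4)) / 4 = 19.2/4 = 4.8
  S[X,Y] = ((3.6)·(-2) + (-0.4)·(1) + (-0.4)·(1) + (-2.4)·(1) + (-0.4)·(-1)) / 4 = -10/4 = -2.5
  S[X,Z] = ((3.6)·(3.4) + (-0.4)·(-3.6) + (-0.4)·(-1.6) + (-2.4)·(0.4) + (-0.4)·(1.4)) / 4 = 12.8/4 = 3.2
  S[Y,Y] = ((-2)·(-2) + (1)·(1) + (1)·(1) + (1)·(1) + (-1)·(-1)) / 4 = 8/4 = 2
  S[Y,Z] = ((-2)·(3.4) + (1)·(-3.6) + (1)·(-1.6) + (1)·(0.4) + (-1)·(1.4)) / 4 = -13/4 = -3.25
  S[Z,Z] = ((3.4)·(3.4) + (-3.6)·(-3.6) + (-1.6)·(-1.6) + (0.4)·(0.4) + (1.4)·(1.4)) / 4 = 29.2/4 = 7.3

S is symmetric (S[j,i] = S[i,j]). Assembling:

S = [[4.8, -2.5, 3.2],
 [-2.5, 2, -3.25],
 [3.2, -3.25, 7.3]]


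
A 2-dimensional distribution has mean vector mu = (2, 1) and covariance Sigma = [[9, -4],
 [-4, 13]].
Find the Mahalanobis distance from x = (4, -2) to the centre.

Step 1 — centre the observation: (x - mu) = (2, -3).

Step 2 — invert Sigma. det(Sigma) = 9·13 - (-4)² = 101.
  Sigma^{-1} = (1/det) · [[d, -b], [-b, a]] = [[0.1287, 0.0396],
 [0.0396, 0.0891]].

Step 3 — form the quadratic (x - mu)^T · Sigma^{-1} · (x - mu):
  Sigma^{-1} · (x - mu) = (0.1386, -0.1881).
  (x - mu)^T · [Sigma^{-1} · (x - mu)] = (2)·(0.1386) + (-3)·(-0.1881) = 0.8416.

Step 4 — take square root: d = √(0.8416) ≈ 0.9174.

d(x, mu) = √(0.8416) ≈ 0.9174


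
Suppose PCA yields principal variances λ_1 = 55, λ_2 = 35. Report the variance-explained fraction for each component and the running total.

Step 1 — total variance = trace(Sigma) = Σ λ_i = 55 + 35 = 90.

Step 2 — fraction explained by component i = λ_i / Σ λ:
  PC1: 55/90 = 0.6111
  PC2: 35/90 = 0.3889

Step 3 — cumulative fraction after k components = (λ_1 + ... + λ_k) / Σ λ:
  k = 1: 55/90 = 0.6111
  k = 2: (55 + 35)/90 = 90/90 = 1

Summary (fraction, with percent):

explained: PC1 0.6111 (61.11%), PC2 0.3889 (38.89%);  cumulative: 0.6111, 1


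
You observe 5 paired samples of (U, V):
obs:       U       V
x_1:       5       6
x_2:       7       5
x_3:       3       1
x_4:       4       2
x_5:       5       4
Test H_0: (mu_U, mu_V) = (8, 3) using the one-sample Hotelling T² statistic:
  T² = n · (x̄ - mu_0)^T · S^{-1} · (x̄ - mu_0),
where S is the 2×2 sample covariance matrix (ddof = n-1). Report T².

Step 1 — sample mean vector:
  mean(U) = (5 + 7 + 3 + 4 + 5) / 5 = 24/5 = 4.8
  mean(V) = (6 + 5 + 1 + 2 + 4) / 5 = 18/5 = 3.6
  x̄ = (4.8, 3.6),  deviation x̄ - mu_0 = (4.8, 3.6) - (8, 3) = (-3.2, 0.6).

Step 2 — sample covariance matrix, S[i,j] = (1/(n-1)) · Σ_k (x_{k,i} - mean_i) · (x_{k,j} - mean_j), divisor n-1 = 4:
  S[U,U] = ((0.2)·(0.2) + (2.2)·(2.2) + (-1.8)·(-1.8) + (-0.8)·(-0.8) + (0.2)·(0.2)) / 4 = 8.8/4 = 2.2
  S[U,V] = ((0.2)·(2.4) + (2.2)·(1.4) + (-1.8)·(-2.6) + (-0.8)·(-1.6) + (0.2)·(0.4)) / 4 = 9.6/4 = 2.4
  S[V,V] = ((2.4)·(2.4) + (1.4)·(1.4) + (-2.6)·(-2.6) + (-1.6)·(-1.6) + (0.4)·(0.4)) / 4 = 17.2/4 = 4.3
  S = [[2.2, 2.4],
 [2.4, 4.3]].

Step 3 — invert S. det(S) = 2.2·4.3 - (2.4)² = 3.7.
  S^{-1} = (1/det) · [[d, -b], [-b, a]] = [[1.1622, -0.6486],
 [-0.6486, 0.5946]].

Step 4 — quadratic form (x̄ - mu_0)^T · S^{-1} · (x̄ - mu_0):
  S^{-1} · (x̄ - mu_0) = (-4.1081, 2.4324),
  (x̄ - mu_0)^T · [...] = (-3.2)·(-4.1081) + (0.6)·(2.4324) = 14.6054.

Step 5 — scale by n: T² = 5 · 14.6054 = 73.027.

T² ≈ 73.027


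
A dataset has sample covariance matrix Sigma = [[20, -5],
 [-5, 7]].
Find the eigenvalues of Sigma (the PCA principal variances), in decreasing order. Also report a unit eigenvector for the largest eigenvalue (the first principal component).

Step 1 — characteristic polynomial of 2×2 Sigma:
  det(Sigma - λI) = λ² - trace · λ + det = 0.
  trace = 20 + 7 = 27, det = 20·7 - (-5)² = 115.
Step 2 — discriminant:
  Δ = trace² - 4·det = 729 - 460 = 269.
Step 3 — eigenvalues:
  λ = (trace ± √Δ)/2 = (27 ± 16.4012)/2,
  λ_1 = 21.7006,  λ_2 = 5.2994.

Step 4 — unit eigenvector for λ_1: solve (Sigma - λ_1 I)v = 0. First row:
  (20 - 21.7006)·v_x + (-5)·v_y = 0, i.e. (-1.7006)·v_x + (-5)·v_y = 0,
  so v ∝ (b, λ_1 - a) = (-5, 1.7006); multiply by -1 so the first entry is positive: u = (5, -1.7006).
  ||u|| = √((5)² + (-1.7006)²) = √(27.8921) ≈ 5.2813,
  v_1 = u/||u|| ≈ (0.9467, -0.322) (||v_1|| = 1).

λ_1 = 21.7006,  λ_2 = 5.2994;  v_1 ≈ (0.9467, -0.322)


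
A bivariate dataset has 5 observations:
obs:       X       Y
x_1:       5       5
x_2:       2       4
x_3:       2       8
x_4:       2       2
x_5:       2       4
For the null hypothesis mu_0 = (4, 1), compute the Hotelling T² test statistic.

Step 1 — sample mean vector:
  mean(X) = (5 + 2 + 2 + 2 + 2) / 5 = 13/5 = 2.6
  mean(Y) = (5 + 4 + 8 + 2 + 4) / 5 = 23/5 = 4.6
  x̄ = (2.6, 4.6),  deviation x̄ - mu_0 = (2.6, 4.6) - (4, 1) = (-1.4, 3.6).

Step 2 — sample covariance matrix, S[i,j] = (1/(n-1)) · Σ_k (x_{k,i} - mean_i) · (x_{k,j} - mean_j), divisor n-1 = 4:
  S[X,X] = ((2.4)·(2.4) + (-0.6)·(-0.6) + (-0.6)·(-0.6) + (-0.6)·(-0.6) + (-0.6)·(-0.6)) / 4 = 7.2/4 = 1.8
  S[X,Y] = ((2.4)·(0.4) + (-0.6)·(-0.6) + (-0.6)·(3.4) + (-0.6)·(-2.6) + (-0.6)·(-0.6)) / 4 = 1.2/4 = 0.3
  S[Y,Y] = ((0.4)·(0.4) + (-0.6)·(-0.6) + (3.4)·(3.4) + (-2.6)·(-2.6) + (-0.6)·(-0.6)) / 4 = 19.2/4 = 4.8
  S = [[1.8, 0.3],
 [0.3, 4.8]].

Step 3 — invert S. det(S) = 1.8·4.8 - (0.3)² = 8.55.
  S^{-1} = (1/det) · [[d, -b], [-b, a]] = [[0.5614, -0.0351],
 [-0.0351, 0.2105]].

Step 4 — quadratic form (x̄ - mu_0)^T · S^{-1} · (x̄ - mu_0):
  S^{-1} · (x̄ - mu_0) = (-0.9123, 0.807),
  (x̄ - mu_0)^T · [...] = (-1.4)·(-0.9123) + (3.6)·(0.807) = 4.1825.

Step 5 — scale by n: T² = 5 · 4.1825 = 20.9123.

T² ≈ 20.9123


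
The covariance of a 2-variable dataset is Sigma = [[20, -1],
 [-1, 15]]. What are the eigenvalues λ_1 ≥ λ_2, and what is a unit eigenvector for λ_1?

Step 1 — characteristic polynomial of 2×2 Sigma:
  det(Sigma - λI) = λ² - trace · λ + det = 0.
  trace = 20 + 15 = 35, det = 20·15 - (-1)² = 299.
Step 2 — discriminant:
  Δ = trace² - 4·det = 1225 - 1196 = 29.
Step 3 — eigenvalues:
  λ = (trace ± √Δ)/2 = (35 ± 5.3852)/2,
  λ_1 = 20.1926,  λ_2 = 14.8074.

Step 4 — unit eigenvector for λ_1: solve (Sigma - λ_1 I)v = 0. First row:
  (20 - 20.1926)·v_x + (-1)·v_y = 0, i.e. (-0.1926)·v_x + (-1)·v_y = 0,
  so v ∝ (b, λ_1 - a) = (-1, 0.1926); multiply by -1 so the first entry is positive: u = (1, -0.1926).
  ||u|| = √((1)² + (-0.1926)²) = √(1.0371) ≈ 1.0184,
  v_1 = u/||u|| ≈ (0.982, -0.1891) (||v_1|| = 1).

λ_1 = 20.1926,  λ_2 = 14.8074;  v_1 ≈ (0.982, -0.1891)


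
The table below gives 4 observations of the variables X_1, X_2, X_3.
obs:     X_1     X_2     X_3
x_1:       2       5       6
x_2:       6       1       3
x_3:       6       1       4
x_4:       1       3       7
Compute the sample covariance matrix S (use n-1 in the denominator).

Step 1 — column means:
  mean(X_1) = (2 + 6 + 6 + 1) / 4 = 15/4 = 3.75
  mean(X_2) = (5 + 1 + 1 + 3) / 4 = 10/4 = 2.5
  mean(X_3) = (6 + 3 + 4 + 7) / 4 = 20/4 = 5

Step 2 — sample covariance S[i,j] = (1/(n-1)) · Σ_k (x_{k,i} - mean_i) · (x_{k,j} - mean_j), with n-1 = 3.
  S[X_1,X_1] = ((-1.75)·(-1.75) + (2.25)·(2.25) + (2.25)·(2.25) + (-2.75)·(-2.75)) / 3 = 20.75/3 = 6.9167
  S[X_1,X_2] = ((-1.75)·(2.5) + (2.25)·(-1.5) + (2.25)·(-1.5) + (-2.75)·(0.5)) / 3 = -12.5/3 = -4.1667
  S[X_1,X_3] = ((-1.75)·(1) + (2.25)·(-2) + (2.25)·(-1) + (-2.75)·(2)) / 3 = -14/3 = -4.6667
  S[X_2,X_2] = ((2.5)·(2.5) + (-1.5)·(-1.5) + (-1.5)·(-1.5) + (0.5)·(0.5)) / 3 = 11/3 = 3.6667
  S[X_2,X_3] = ((2.5)·(1) + (-1.5)·(-2) + (-1.5)·(-1) + (0.5)·(2)) / 3 = 8/3 = 2.6667
  S[X_3,X_3] = ((1)·(1) + (-2)·(-2) + (-1)·(-1) + (2)·(2)) / 3 = 10/3 = 3.3333

S is symmetric (S[j,i] = S[i,j]). Assembling:

S = [[6.9167, -4.1667, -4.6667],
 [-4.1667, 3.6667, 2.6667],
 [-4.6667, 2.6667, 3.3333]]


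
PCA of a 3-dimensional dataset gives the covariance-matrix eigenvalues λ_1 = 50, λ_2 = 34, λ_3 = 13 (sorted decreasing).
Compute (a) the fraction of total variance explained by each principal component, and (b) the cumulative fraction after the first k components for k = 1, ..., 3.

Step 1 — total variance = trace(Sigma) = Σ λ_i = 50 + 34 + 13 = 97.

Step 2 — fraction explained by component i = λ_i / Σ λ:
  PC1: 50/97 = 0.5155
  PC2: 34/97 = 0.3505
  PC3: 13/97 = 0.134

Step 3 — cumulative fraction after k components = (λ_1 + ... + λ_k) / Σ λ:
  k = 1: 50/97 = 0.5155
  k = 2: (50 + 34)/97 = 84/97 = 0.866
  k = 3: (50 + 34 + 13)/97 = 97/97 = 1

Summary (fraction, with percent):

explained: PC1 0.5155 (51.55%), PC2 0.3505 (35.05%), PC3 0.134 (13.4%);  cumulative: 0.5155, 0.866, 1


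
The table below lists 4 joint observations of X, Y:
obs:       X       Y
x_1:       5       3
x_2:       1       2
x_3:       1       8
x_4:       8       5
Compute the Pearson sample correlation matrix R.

Step 1 — column means:
  mean(X) = (5 + 1 + 1 + 8) / 4 = 15/4 = 3.75
  mean(Y) = (3 + 2 + 8 + 5) / 4 = 18/4 = 4.5

Step 2 — sample variances and covariances s[i,j] = (1/(n-1)) · Σ_k (x_{k,i} - mean_i) · (x_{k,j} - mean_j), with n-1 = 3:
  s[X,X] = ((1.25)·(1.25) + (-2.75)·(-2.75) + (-2.75)·(-2.75) + (4.25)·(4.25)) / 3 = 34.75/3 = 11.5833
  s[X,Y] = ((1.25)·(-1.5) + (-2.75)·(-2.5) + (-2.75)·(3.5) + (4.25)·(0.5)) / 3 = -2.5/3 = -0.8333
  s[Y,Y] = ((-1.5)·(-1.5) + (-2.5)·(-2.5) + (3.5)·(3.5) + (0.5)·(0.5)) / 3 = 21/3 = 7
  Sample standard deviations s_i = √(s[i,i]):
  s(X) = √(11.5833) = 3.4034
  s(Y) = √(7) = 2.6458

Step 3 — r_{ij} = s_{ij} / (s_i · s_j):
  r[X,X] = 1 (diagonal).
  r[X,Y] = -0.8333 / (3.4034 · 2.6458) = -0.8333 / 9.0046 = -0.0925
  r[Y,Y] = 1 (diagonal).

R is symmetric with unit diagonal. Assembling:

R = [[1, -0.0925],
 [-0.0925, 1]]


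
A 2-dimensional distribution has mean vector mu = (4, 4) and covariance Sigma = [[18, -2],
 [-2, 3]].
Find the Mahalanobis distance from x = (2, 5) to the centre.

Step 1 — centre the observation: (x - mu) = (-2, 1).

Step 2 — invert Sigma. det(Sigma) = 18·3 - (-2)² = 50.
  Sigma^{-1} = (1/det) · [[d, -b], [-b, a]] = [[0.06, 0.04],
 [0.04, 0.36]].

Step 3 — form the quadratic (x - mu)^T · Sigma^{-1} · (x - mu):
  Sigma^{-1} · (x - mu) = (-0.08, 0.28).
  (x - mu)^T · [Sigma^{-1} · (x - mu)] = (-2)·(-0.08) + (1)·(0.28) = 0.44.

Step 4 — take square root: d = √(0.44) ≈ 0.6633.

d(x, mu) = √(0.44) ≈ 0.6633


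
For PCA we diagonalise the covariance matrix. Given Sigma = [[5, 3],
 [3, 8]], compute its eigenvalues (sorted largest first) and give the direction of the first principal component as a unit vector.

Step 1 — characteristic polynomial of 2×2 Sigma:
  det(Sigma - λI) = λ² - trace · λ + det = 0.
  trace = 5 + 8 = 13, det = 5·8 - (3)² = 31.
Step 2 — discriminant:
  Δ = trace² - 4·det = 169 - 124 = 45.
Step 3 — eigenvalues:
  λ = (trace ± √Δ)/2 = (13 ± 6.7082)/2,
  λ_1 = 9.8541,  λ_2 = 3.1459.

Step 4 — unit eigenvector for λ_1: solve (Sigma - λ_1 I)v = 0. First row:
  (5 - 9.8541)·v_x + (3)·v_y = 0, i.e. (-4.8541)·v_x + (3)·v_y = 0,
  so v ∝ (b, λ_1 - a) = (3, 4.8541) = u.
  ||u|| = √((3)² + (4.8541)²) = √(32.5623) ≈ 5.7063,
  v_1 = u/||u|| ≈ (0.5257, 0.8507) (||v_1|| = 1).

λ_1 = 9.8541,  λ_2 = 3.1459;  v_1 ≈ (0.5257, 0.8507)


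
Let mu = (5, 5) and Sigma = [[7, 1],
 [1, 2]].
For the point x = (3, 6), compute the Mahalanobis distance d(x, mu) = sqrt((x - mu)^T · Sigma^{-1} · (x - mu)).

Step 1 — centre the observation: (x - mu) = (-2, 1).

Step 2 — invert Sigma. det(Sigma) = 7·2 - (1)² = 13.
  Sigma^{-1} = (1/det) · [[d, -b], [-b, a]] = [[0.1538, -0.0769],
 [-0.0769, 0.5385]].

Step 3 — form the quadratic (x - mu)^T · Sigma^{-1} · (x - mu):
  Sigma^{-1} · (x - mu) = (-0.3846, 0.6923).
  (x - mu)^T · [Sigma^{-1} · (x - mu)] = (-2)·(-0.3846) + (1)·(0.6923) = 1.4615.

Step 4 — take square root: d = √(1.4615) ≈ 1.2089.

d(x, mu) = √(1.4615) ≈ 1.2089


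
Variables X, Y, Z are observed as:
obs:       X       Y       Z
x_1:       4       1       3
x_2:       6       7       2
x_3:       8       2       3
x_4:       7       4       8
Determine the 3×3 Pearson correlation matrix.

Step 1 — column means:
  mean(X) = (4 + 6 + 8 + 7) / 4 = 25/4 = 6.25
  mean(Y) = (1 + 7 + 2 + 4) / 4 = 14/4 = 3.5
  mean(Z) = (3 + 2 + 3 + 8) / 4 = 16/4 = 4

Step 2 — sample variances and covariances s[i,j] = (1/(n-1)) · Σ_k (x_{k,i} - mean_i) · (x_{k,j} - mean_j), with n-1 = 3:
  s[X,X] = ((-2.25)·(-2.25) + (-0.25)·(-0.25) + (1.75)·(1.75) + (0.75)·(0.75)) / 3 = 8.75/3 = 2.9167
  s[X,Y] = ((-2.25)·(-2.5) + (-0.25)·(3.5) + (1.75)·(-1.5) + (0.75)·(0.5)) / 3 = 2.5/3 = 0.8333
  s[X,Z] = ((-2.25)·(-1) + (-0.25)·(-2) + (1.75)·(-1) + (0.75)·(4)) / 3 = 4/3 = 1.3333
  s[Y,Y] = ((-2.5)·(-2.5) + (3.5)·(3.5) + (-1.5)·(-1.5) + (0.5)·(0.5)) / 3 = 21/3 = 7
  s[Y,Z] = ((-2.5)·(-1) + (3.5)·(-2) + (-1.5)·(-1) + (0.5)·(4)) / 3 = -1/3 = -0.3333
  s[Z,Z] = ((-1)·(-1) + (-2)·(-2) + (-1)·(-1) + (4)·(4)) / 3 = 22/3 = 7.3333
  Sample standard deviations s_i = √(s[i,i]):
  s(X) = √(2.9167) = 1.7078
  s(Y) = √(7) = 2.6458
  s(Z) = √(7.3333) = 2.708

Step 3 — r_{ij} = s_{ij} / (s_i · s_j):
  r[X,X] = 1 (diagonal).
  r[X,Y] = 0.8333 / (1.7078 · 2.6458) = 0.8333 / 4.5185 = 0.1844
  r[X,Z] = 1.3333 / (1.7078 · 2.708) = 1.3333 / 4.6248 = 0.2883
  r[Y,Y] = 1 (diagonal).
  r[Y,Z] = -0.3333 / (2.6458 · 2.708) = -0.3333 / 7.1647 = -0.0465
  r[Z,Z] = 1 (diagonal).

R is symmetric with unit diagonal. Assembling:

R = [[1, 0.1844, 0.2883],
 [0.1844, 1, -0.0465],
 [0.2883, -0.0465, 1]]


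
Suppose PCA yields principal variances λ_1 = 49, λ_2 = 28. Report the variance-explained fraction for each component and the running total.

Step 1 — total variance = trace(Sigma) = Σ λ_i = 49 + 28 = 77.

Step 2 — fraction explained by component i = λ_i / Σ λ:
  PC1: 49/77 = 0.6364
  PC2: 28/77 = 0.3636

Step 3 — cumulative fraction after k components = (λ_1 + ... + λ_k) / Σ λ:
  k = 1: 49/77 = 0.6364
  k = 2: (49 + 28)/77 = 77/77 = 1

Summary (fraction, with percent):

explained: PC1 0.6364 (63.64%), PC2 0.3636 (36.36%);  cumulative: 0.6364, 1


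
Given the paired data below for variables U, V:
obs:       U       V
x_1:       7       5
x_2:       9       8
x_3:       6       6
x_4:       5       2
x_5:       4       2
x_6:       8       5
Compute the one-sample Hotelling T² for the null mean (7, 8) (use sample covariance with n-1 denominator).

Step 1 — sample mean vector:
  mean(U) = (7 + 9 + 6 + 5 + 4 + 8) / 6 = 39/6 = 6.5
  mean(V) = (5 + 8 + 6 + 2 + 2 + 5) / 6 = 28/6 = 4.6667
  x̄ = (6.5, 4.6667),  deviation x̄ - mu_0 = (6.5, 4.6667) - (7, 8) = (-0.5, -3.3333).

Step 2 — sample covariance matrix, S[i,j] = (1/(n-1)) · Σ_k (x_{k,i} - mean_i) · (x_{k,j} - mean_j), divisor n-1 = 5:
  S[U,U] = ((0.5)·(0.5) + (2.5)·(2.5) + (-0.5)·(-0.5) + (-1.5)·(-1.5) + (-2.5)·(-2.5) + (1.5)·(1.5)) / 5 = 17.5/5 = 3.5
  S[U,V] = ((0.5)·(0.3333) + (2.5)·(3.3333) + (-0.5)·(1.3333) + (-1.5)·(-2.6667) + (-2.5)·(-2.6667) + (1.5)·(0.3333)) / 5 = 19/5 = 3.8
  S[V,V] = ((0.3333)·(0.3333) + (3.3333)·(3.3333) + (1.3333)·(1.3333) + (-2.6667)·(-2.6667) + (-2.6667)·(-2.6667) + (0.3333)·(0.3333)) / 5 = 27.3333/5 = 5.4667
  S = [[3.5, 3.8],
 [3.8, 5.4667]].

Step 3 — invert S. det(S) = 3.5·5.4667 - (3.8)² = 4.6933.
  S^{-1} = (1/det) · [[d, -b], [-b, a]] = [[1.1648, -0.8097],
 [-0.8097, 0.7457]].

Step 4 — quadratic form (x̄ - mu_0)^T · S^{-1} · (x̄ - mu_0):
  S^{-1} · (x̄ - mu_0) = (2.1165, -2.081),
  (x̄ - mu_0)^T · [...] = (-0.5)·(2.1165) + (-3.3333)·(-2.081) = 5.8783.

Step 5 — scale by n: T² = 6 · 5.8783 = 35.2699.

T² ≈ 35.2699


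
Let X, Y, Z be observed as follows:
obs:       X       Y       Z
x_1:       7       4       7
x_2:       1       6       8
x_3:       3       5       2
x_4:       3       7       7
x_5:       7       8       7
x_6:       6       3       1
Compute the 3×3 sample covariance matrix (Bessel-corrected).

Step 1 — column means:
  mean(X) = (7 + 1 + 3 + 3 + 7 + 6) / 6 = 27/6 = 4.5
  mean(Y) = (4 + 6 + 5 + 7 + 8 + 3) / 6 = 33/6 = 5.5
  mean(Z) = (7 + 8 + 2 + 7 + 7 + 1) / 6 = 32/6 = 5.3333

Step 2 — sample covariance S[i,j] = (1/(n-1)) · Σ_k (x_{k,i} - mean_i) · (x_{k,j} - mean_j), with n-1 = 5.
  S[X,X] = ((2.5)·(2.5) + (-3.5)·(-3.5) + (-1.5)·(-1.5) + (-1.5)·(-1.5) + (2.5)·(2.5) + (1.5)·(1.5)) / 5 = 31.5/5 = 6.3
  S[X,Y] = ((2.5)·(-1.5) + (-3.5)·(0.5) + (-1.5)·(-0.5) + (-1.5)·(1.5) + (2.5)·(2.5) + (1.5)·(-2.5)) / 5 = -4.5/5 = -0.9
  S[X,Z] = ((2.5)·(1.6667) + (-3.5)·(2.6667) + (-1.5)·(-3.3333) + (-1.5)·(1.6667) + (2.5)·(1.6667) + (1.5)·(-4.3333)) / 5 = -5/5 = -1
  S[Y,Y] = ((-1.5)·(-1.5) + (0.5)·(0.5) + (-0.5)·(-0.5) + (1.5)·(1.5) + (2.5)·(2.5) + (-2.5)·(-2.5)) / 5 = 17.5/5 = 3.5
  S[Y,Z] = ((-1.5)·(1.6667) + (0.5)·(2.6667) + (-0.5)·(-3.3333) + (1.5)·(1.6667) + (2.5)·(1.6667) + (-2.5)·(-4.3333)) / 5 = 18/5 = 3.6
  S[Z,Z] = ((1.6667)·(1.6667) + (2.6667)·(2.6667) + (-3.3333)·(-3.3333) + (1.6667)·(1.6667) + (1.6667)·(1.6667) + (-4.3333)·(-4.3333)) / 5 = 45.3333/5 = 9.0667

S is symmetric (S[j,i] = S[i,j]). Assembling:

S = [[6.3, -0.9, -1],
 [-0.9, 3.5, 3.6],
 [-1, 3.6, 9.0667]]


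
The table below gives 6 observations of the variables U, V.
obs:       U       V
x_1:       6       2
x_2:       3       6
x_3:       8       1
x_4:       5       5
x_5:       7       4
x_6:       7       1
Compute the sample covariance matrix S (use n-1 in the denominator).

Step 1 — column means:
  mean(U) = (6 + 3 + 8 + 5 + 7 + 7) / 6 = 36/6 = 6
  mean(V) = (2 + 6 + 1 + 5 + 4 + 1) / 6 = 19/6 = 3.1667

Step 2 — sample covariance S[i,j] = (1/(n-1)) · Σ_k (x_{k,i} - mean_i) · (x_{k,j} - mean_j), with n-1 = 5.
  S[U,U] = ((0)·(0) + (-3)·(-3) + (2)·(2) + (-1)·(-1) + (1)·(1) + (1)·(1)) / 5 = 16/5 = 3.2
  S[U,V] = ((0)·(-1.1667) + (-3)·(2.8333) + (2)·(-2.1667) + (-1)·(1.8333) + (1)·(0.8333) + (1)·(-2.1667)) / 5 = -16/5 = -3.2
  S[V,V] = ((-1.1667)·(-1.1667) + (2.8333)·(2.8333) + (-2.1667)·(-2.1667) + (1.8333)·(1.8333) + (0.8333)·(0.8333) + (-2.1667)·(-2.1667)) / 5 = 22.8333/5 = 4.5667

S is symmetric (S[j,i] = S[i,j]). Assembling:

S = [[3.2, -3.2],
 [-3.2, 4.5667]]


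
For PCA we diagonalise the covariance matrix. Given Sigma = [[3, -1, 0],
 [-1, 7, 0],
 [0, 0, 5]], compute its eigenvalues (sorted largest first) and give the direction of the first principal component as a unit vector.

Step 1 — characteristic polynomial p(λ) = det(λI - Sigma) = λ³ - tr·λ² + c_1·λ - det, where tr = trace, c_1 = sum of the principal 2×2 minors, det = det(Sigma):
  tr = 3 + 7 + 5 = 15,
  c_1 = (3·7 - (-1)²) + (3·5 - (0)²) + (7·5 - (0)²) = 20 + 15 + 35 = 70,
  det = 3·(7·5 - (0)²) - (-1)·((-1)·5 - (0)·(0)) + (0)·((-1)·(0) - 7·(0)) = 3·(35) - (-1)·(-5) + (0)·(0) = 100.
  So p(λ) = λ³ - 15λ² + 70λ - 100.
Step 2 — look for an integer root (rational root theorem: any rational root is an integer divisor of 100). Testing λ = 5:
  p(5) = 125 - 375 + 350 - 100 = 0  ✓
  Dividing out (λ - 5): p(λ) = (λ - 5)(λ² - 10λ + 20).
Step 3 — remaining eigenvalues from the quadratic λ² - 10λ + 20 = 0:
  Δ = 10² - 4·20 = 100 - 80 = 20,  λ = (10 ± √20)/2 = (10 ± 4.4721)/2 ≈ 7.2361 or 2.7639.
  Sorted: λ_1 = 7.2361,  λ_2 = 5,  λ_3 = 2.7639  (check: sum = 15 = tr ✓).

Step 4 — unit eigenvector for λ_1 ≈ 7.2361: v spans the null space of (Sigma - λ_1 I), whose rows are
  r_1 = (-4.2361, -1, 0),  r_2 = (-1, -0.2361, 0),  r_3 = (0, 0, -2.2361).
  v is orthogonal to every row, so take v ∝ r_1 × r_3 = ((-1)·(-2.2361) - (0)·(0), (0)·(0) - (-4.2361)·(-2.2361), (-4.2361)·(0) - (-1)·(0)) ≈ (2.2361, -9.4721, 0).
  Let u = (2.2361, -9.4721, 0).
  ||u|| = √((2.2361)² + (-9.4721)² + (0)²) = √(94.7214) ≈ 9.7325,  v_1 = u/||u|| ≈ (0.2298, -0.9732, 0) (||v_1|| = 1).

λ_1 = 7.2361,  λ_2 = 5,  λ_3 = 2.7639;  v_1 ≈ (0.2298, -0.9732, 0)


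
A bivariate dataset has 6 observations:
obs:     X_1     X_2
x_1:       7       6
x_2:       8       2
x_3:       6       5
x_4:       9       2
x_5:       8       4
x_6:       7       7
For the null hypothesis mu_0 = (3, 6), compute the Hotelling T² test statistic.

Step 1 — sample mean vector:
  mean(X_1) = (7 + 8 + 6 + 9 + 8 + 7) / 6 = 45/6 = 7.5
  mean(X_2) = (6 + 2 + 5 + 2 + 4 + 7) / 6 = 26/6 = 4.3333
  x̄ = (7.5, 4.3333),  deviation x̄ - mu_0 = (7.5, 4.3333) - (3, 6) = (4.5, -1.6667).

Step 2 — sample covariance matrix, S[i,j] = (1/(n-1)) · Σ_k (x_{k,i} - mean_i) · (x_{k,j} - mean_j), divisor n-1 = 5:
  S[X_1,X_1] = ((-0.5)·(-0.5) + (0.5)·(0.5) + (-1.5)·(-1.5) + (1.5)·(1.5) + (0.5)·(0.5) + (-0.5)·(-0.5)) / 5 = 5.5/5 = 1.1
  S[X_1,X_2] = ((-0.5)·(1.6667) + (0.5)·(-2.3333) + (-1.5)·(0.6667) + (1.5)·(-2.3333) + (0.5)·(-0.3333) + (-0.5)·(2.6667)) / 5 = -8/5 = -1.6
  S[X_2,X_2] = ((1.6667)·(1.6667) + (-2.3333)·(-2.3333) + (0.6667)·(0.6667) + (-2.3333)·(-2.3333) + (-0.3333)·(-0.3333) + (2.6667)·(2.6667)) / 5 = 21.3333/5 = 4.2667
  S = [[1.1, -1.6],
 [-1.6, 4.2667]].

Step 3 — invert S. det(S) = 1.1·4.2667 - (-1.6)² = 2.1333.
  S^{-1} = (1/det) · [[d, -b], [-b, a]] = [[2, 0.75],
 [0.75, 0.5156]].

Step 4 — quadratic form (x̄ - mu_0)^T · S^{-1} · (x̄ - mu_0):
  S^{-1} · (x̄ - mu_0) = (7.75, 2.5156),
  (x̄ - mu_0)^T · [...] = (4.5)·(7.75) + (-1.6667)·(2.5156) = 30.6823.

Step 5 — scale by n: T² = 6 · 30.6823 = 184.0938.

T² ≈ 184.0938


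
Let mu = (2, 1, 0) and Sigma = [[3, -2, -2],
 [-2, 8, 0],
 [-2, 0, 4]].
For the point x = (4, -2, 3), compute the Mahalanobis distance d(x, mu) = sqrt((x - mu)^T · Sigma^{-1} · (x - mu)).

Step 1 — centre the observation: (x - mu) = (2, -3, 3).

Step 2 — invert Sigma (cofactor / det for 3×3, or solve directly):
  Sigma^{-1} = [[0.6667, 0.1667, 0.3333],
 [0.1667, 0.1667, 0.0833],
 [0.3333, 0.0833, 0.4167]].

Step 3 — form the quadratic (x - mu)^T · Sigma^{-1} · (x - mu):
  Sigma^{-1} · (x - mu) = (1.8333, 0.0833, 1.6667).
  (x - mu)^T · [Sigma^{-1} · (x - mu)] = (2)·(1.8333) + (-3)·(0.0833) + (3)·(1.6667) = 8.4167.

Step 4 — take square root: d = √(8.4167) ≈ 2.9011.

d(x, mu) = √(8.4167) ≈ 2.9011


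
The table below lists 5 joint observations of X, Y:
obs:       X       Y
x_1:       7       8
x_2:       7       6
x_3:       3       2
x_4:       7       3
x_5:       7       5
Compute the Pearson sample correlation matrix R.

Step 1 — column means:
  mean(X) = (7 + 7 + 3 + 7 + 7) / 5 = 31/5 = 6.2
  mean(Y) = (8 + 6 + 2 + 3 + 5) / 5 = 24/5 = 4.8

Step 2 — sample variances and covariances s[i,j] = (1/(n-1)) · Σ_k (x_{k,i} - mean_i) · (x_{k,j} - mean_j), with n-1 = 4:
  s[X,X] = ((0.8)·(0.8) + (0.8)·(0.8) + (-3.2)·(-3.2) + (0.8)·(0.8) + (0.8)·(0.8)) / 4 = 12.8/4 = 3.2
  s[X,Y] = ((0.8)·(3.2) + (0.8)·(1.2) + (-3.2)·(-2.8) + (0.8)·(-1.8) + (0.8)·(0.2)) / 4 = 11.2/4 = 2.8
  s[Y,Y] = ((3.2)·(3.2) + (1.2)·(1.2) + (-2.8)·(-2.8) + (-1.8)·(-1.8) + (0.2)·(0.2)) / 4 = 22.8/4 = 5.7
  Sample standard deviations s_i = √(s[i,i]):
  s(X) = √(3.2) = 1.7889
  s(Y) = √(5.7) = 2.3875

Step 3 — r_{ij} = s_{ij} / (s_i · s_j):
  r[X,X] = 1 (diagonal).
  r[X,Y] = 2.8 / (1.7889 · 2.3875) = 2.8 / 4.2708 = 0.6556
  r[Y,Y] = 1 (diagonal).

R is symmetric with unit diagonal. Assembling:

R = [[1, 0.6556],
 [0.6556, 1]]


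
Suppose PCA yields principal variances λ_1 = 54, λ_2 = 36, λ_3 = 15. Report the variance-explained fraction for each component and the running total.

Step 1 — total variance = trace(Sigma) = Σ λ_i = 54 + 36 + 15 = 105.

Step 2 — fraction explained by component i = λ_i / Σ λ:
  PC1: 54/105 = 0.5143
  PC2: 36/105 = 0.3429
  PC3: 15/105 = 0.1429

Step 3 — cumulative fraction after k components = (λ_1 + ... + λ_k) / Σ λ:
  k = 1: 54/105 = 0.5143
  k = 2: (54 + 36)/105 = 90/105 = 0.8571
  k = 3: (54 + 36 + 15)/105 = 105/105 = 1

Summary (fraction, with percent):

explained: PC1 0.5143 (51.43%), PC2 0.3429 (34.29%), PC3 0.1429 (14.29%);  cumulative: 0.5143, 0.8571, 1


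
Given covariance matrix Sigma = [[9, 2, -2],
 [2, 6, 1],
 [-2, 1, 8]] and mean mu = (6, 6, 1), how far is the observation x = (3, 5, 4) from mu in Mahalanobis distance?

Step 1 — centre the observation: (x - mu) = (-3, -1, 3).

Step 2 — invert Sigma (cofactor / det for 3×3, or solve directly):
  Sigma^{-1} = [[0.1309, -0.0501, 0.039],
 [-0.0501, 0.1894, -0.0362],
 [0.039, -0.0362, 0.1393]].

Step 3 — form the quadratic (x - mu)^T · Sigma^{-1} · (x - mu):
  Sigma^{-1} · (x - mu) = (-0.2256, -0.1476, 0.337).
  (x - mu)^T · [Sigma^{-1} · (x - mu)] = (-3)·(-0.2256) + (-1)·(-0.1476) + (3)·(0.337) = 1.8357.

Step 4 — take square root: d = √(1.8357) ≈ 1.3549.

d(x, mu) = √(1.8357) ≈ 1.3549


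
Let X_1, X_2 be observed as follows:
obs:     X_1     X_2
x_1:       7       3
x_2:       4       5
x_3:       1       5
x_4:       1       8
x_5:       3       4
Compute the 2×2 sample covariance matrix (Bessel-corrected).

Step 1 — column means:
  mean(X_1) = (7 + 4 + 1 + 1 + 3) / 5 = 16/5 = 3.2
  mean(X_2) = (3 + 5 + 5 + 8 + 4) / 5 = 25/5 = 5

Step 2 — sample covariance S[i,j] = (1/(n-1)) · Σ_k (x_{k,i} - mean_i) · (x_{k,j} - mean_j), with n-1 = 4.
  S[X_1,X_1] = ((3.8)·(3.8) + (0.8)·(0.8) + (-2.2)·(-2.2) + (-2.2)·(-2.2) + (-0.2)·(-0.2)) / 4 = 24.8/4 = 6.2
  S[X_1,X_2] = ((3.8)·(-2) + (0.8)·(0) + (-2.2)·(0) + (-2.2)·(3) + (-0.2)·(-1)) / 4 = -14/4 = -3.5
  S[X_2,X_2] = ((-2)·(-2) + (0)·(0) + (0)·(0) + (3)·(3) + (-1)·(-1)) / 4 = 14/4 = 3.5

S is symmetric (S[j,i] = S[i,j]). Assembling:

S = [[6.2, -3.5],
 [-3.5, 3.5]]


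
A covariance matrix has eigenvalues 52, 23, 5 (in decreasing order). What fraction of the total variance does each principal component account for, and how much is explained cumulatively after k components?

Step 1 — total variance = trace(Sigma) = Σ λ_i = 52 + 23 + 5 = 80.

Step 2 — fraction explained by component i = λ_i / Σ λ:
  PC1: 52/80 = 0.65
  PC2: 23/80 = 0.2875
  PC3: 5/80 = 0.0625

Step 3 — cumulative fraction after k components = (λ_1 + ... + λ_k) / Σ λ:
  k = 1: 52/80 = 0.65
  k = 2: (52 + 23)/80 = 75/80 = 0.9375
  k = 3: (52 + 23 + 5)/80 = 80/80 = 1

Summary (fraction, with percent):

explained: PC1 0.65 (65%), PC2 0.2875 (28.75%), PC3 0.0625 (6.25%);  cumulative: 0.65, 0.9375, 1


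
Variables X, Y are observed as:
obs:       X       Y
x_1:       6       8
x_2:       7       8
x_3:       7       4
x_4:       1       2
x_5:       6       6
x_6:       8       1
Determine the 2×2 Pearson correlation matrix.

Step 1 — column means:
  mean(X) = (6 + 7 + 7 + 1 + 6 + 8) / 6 = 35/6 = 5.8333
  mean(Y) = (8 + 8 + 4 + 2 + 6 + 1) / 6 = 29/6 = 4.8333

Step 2 — sample variances and covariances s[i,j] = (1/(n-1)) · Σ_k (x_{k,i} - mean_i) · (x_{k,j} - mean_j), with n-1 = 5:
  s[X,X] = ((0.1667)·(0.1667) + (1.1667)·(1.1667) + (1.1667)·(1.1667) + (-4.8333)·(-4.8333) + (0.1667)·(0.1667) + (2.1667)·(2.1667)) / 5 = 30.8333/5 = 6.1667
  s[X,Y] = ((0.1667)·(3.1667) + (1.1667)·(3.1667) + (1.1667)·(-0.8333) + (-4.8333)·(-2.8333) + (0.1667)·(1.1667) + (2.1667)·(-3.8333)) / 5 = 8.8333/5 = 1.7667
  s[Y,Y] = ((3.1667)·(3.1667) + (3.1667)·(3.1667) + (-0.8333)·(-0.8333) + (-2.8333)·(-2.8333) + (1.1667)·(1.1667) + (-3.8333)·(-3.8333)) / 5 = 44.8333/5 = 8.9667
  Sample standard deviations s_i = √(s[i,i]):
  s(X) = √(6.1667) = 2.4833
  s(Y) = √(8.9667) = 2.9944

Step 3 — r_{ij} = s_{ij} / (s_i · s_j):
  r[X,X] = 1 (diagonal).
  r[X,Y] = 1.7667 / (2.4833 · 2.9944) = 1.7667 / 7.436 = 0.2376
  r[Y,Y] = 1 (diagonal).

R is symmetric with unit diagonal. Assembling:

R = [[1, 0.2376],
 [0.2376, 1]]


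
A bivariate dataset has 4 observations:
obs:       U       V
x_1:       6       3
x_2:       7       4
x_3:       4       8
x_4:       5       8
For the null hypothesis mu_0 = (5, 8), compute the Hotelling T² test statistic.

Step 1 — sample mean vector:
  mean(U) = (6 + 7 + 4 + 5) / 4 = 22/4 = 5.5
  mean(V) = (3 + 4 + 8 + 8) / 4 = 23/4 = 5.75
  x̄ = (5.5, 5.75),  deviation x̄ - mu_0 = (5.5, 5.75) - (5, 8) = (0.5, -2.25).

Step 2 — sample covariance matrix, S[i,j] = (1/(n-1)) · Σ_k (x_{k,i} - mean_i) · (x_{k,j} - mean_j), divisor n-1 = 3:
  S[U,U] = ((0.5)·(0.5) + (1.5)·(1.5) + (-1.5)·(-1.5) + (-0.5)·(-0.5)) / 3 = 5/3 = 1.6667
  S[U,V] = ((0.5)·(-2.75) + (1.5)·(-1.75) + (-1.5)·(2.25) + (-0.5)·(2.25)) / 3 = -8.5/3 = -2.8333
  S[V,V] = ((-2.75)·(-2.75) + (-1.75)·(-1.75) + (2.25)·(2.25) + (2.25)·(2.25)) / 3 = 20.75/3 = 6.9167
  S = [[1.6667, -2.8333],
 [-2.8333, 6.9167]].

Step 3 — invert S. det(S) = 1.6667·6.9167 - (-2.8333)² = 3.5.
  S^{-1} = (1/det) · [[d, -b], [-b, a]] = [[1.9762, 0.8095],
 [0.8095, 0.4762]].

Step 4 — quadratic form (x̄ - mu_0)^T · S^{-1} · (x̄ - mu_0):
  S^{-1} · (x̄ - mu_0) = (-0.8333, -0.6667),
  (x̄ - mu_0)^T · [...] = (0.5)·(-0.8333) + (-2.25)·(-0.6667) = 1.0833.

Step 5 — scale by n: T² = 4 · 1.0833 = 4.3333.

T² ≈ 4.3333


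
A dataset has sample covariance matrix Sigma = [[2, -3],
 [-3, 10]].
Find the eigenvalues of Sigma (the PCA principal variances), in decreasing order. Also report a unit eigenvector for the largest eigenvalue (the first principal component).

Step 1 — characteristic polynomial of 2×2 Sigma:
  det(Sigma - λI) = λ² - trace · λ + det = 0.
  trace = 2 + 10 = 12, det = 2·10 - (-3)² = 11.
Step 2 — discriminant:
  Δ = trace² - 4·det = 144 - 44 = 100.
Step 3 — eigenvalues:
  λ = (trace ± √Δ)/2 = (12 ± 10)/2,
  λ_1 = 11,  λ_2 = 1.

Step 4 — unit eigenvector for λ_1: solve (Sigma - λ_1 I)v = 0. First row:
  (2 - 11)·v_x + (-3)·v_y = 0, i.e. (-9)·v_x + (-3)·v_y = 0,
  so v ∝ (b, λ_1 - a) = (-3, 9); multiply by -1 so the first entry is positive: u = (3, -9).
  ||u|| = √((3)² + (-9)²) = √(90) ≈ 9.4868,
  v_1 = u/||u|| ≈ (0.3162, -0.9487) (||v_1|| = 1).

λ_1 = 11,  λ_2 = 1;  v_1 ≈ (0.3162, -0.9487)


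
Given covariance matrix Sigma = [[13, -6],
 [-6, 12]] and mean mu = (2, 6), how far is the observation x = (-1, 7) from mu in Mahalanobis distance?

Step 1 — centre the observation: (x - mu) = (-3, 1).

Step 2 — invert Sigma. det(Sigma) = 13·12 - (-6)² = 120.
  Sigma^{-1} = (1/det) · [[d, -b], [-b, a]] = [[0.1, 0.05],
 [0.05, 0.1083]].

Step 3 — form the quadratic (x - mu)^T · Sigma^{-1} · (x - mu):
  Sigma^{-1} · (x - mu) = (-0.25, -0.0417).
  (x - mu)^T · [Sigma^{-1} · (x - mu)] = (-3)·(-0.25) + (1)·(-0.0417) = 0.7083.

Step 4 — take square root: d = √(0.7083) ≈ 0.8416.

d(x, mu) = √(0.7083) ≈ 0.8416


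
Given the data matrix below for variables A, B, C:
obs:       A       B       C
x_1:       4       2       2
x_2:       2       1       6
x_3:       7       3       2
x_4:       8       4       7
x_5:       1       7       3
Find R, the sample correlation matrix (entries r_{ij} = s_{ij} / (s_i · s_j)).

Step 1 — column means:
  mean(A) = (4 + 2 + 7 + 8 + 1) / 5 = 22/5 = 4.4
  mean(B) = (2 + 1 + 3 + 4 + 7) / 5 = 17/5 = 3.4
  mean(C) = (2 + 6 + 2 + 7 + 3) / 5 = 20/5 = 4

Step 2 — sample variances and covariances s[i,j] = (1/(n-1)) · Σ_k (x_{k,i} - mean_i) · (x_{k,j} - mean_j), with n-1 = 4:
  s[A,A] = ((-0.4)·(-0.4) + (-2.4)·(-2.4) + (2.6)·(2.6) + (3.6)·(3.6) + (-3.4)·(-3.4)) / 4 = 37.2/4 = 9.3
  s[A,B] = ((-0.4)·(-1.4) + (-2.4)·(-2.4) + (2.6)·(-0.4) + (3.6)·(0.6) + (-3.4)·(3.6)) / 4 = -4.8/4 = -1.2
  s[A,C] = ((-0.4)·(-2) + (-2.4)·(2) + (2.6)·(-2) + (3.6)·(3) + (-3.4)·(-1)) / 4 = 5/4 = 1.25
  s[B,B] = ((-1.4)·(-1.4) + (-2.4)·(-2.4) + (-0.4)·(-0.4) + (0.6)·(0.6) + (3.6)·(3.6)) / 4 = 21.2/4 = 5.3
  s[B,C] = ((-1.4)·(-2) + (-2.4)·(2) + (-0.4)·(-2) + (0.6)·(3) + (3.6)·(-1)) / 4 = -3/4 = -0.75
  s[C,C] = ((-2)·(-2) + (2)·(2) + (-2)·(-2) + (3)·(3) + (-1)·(-1)) / 4 = 22/4 = 5.5
  Sample standard deviations s_i = √(s[i,i]):
  s(A) = √(9.3) = 3.0496
  s(B) = √(5.3) = 2.3022
  s(C) = √(5.5) = 2.3452

Step 3 — r_{ij} = s_{ij} / (s_i · s_j):
  r[A,A] = 1 (diagonal).
  r[A,B] = -1.2 / (3.0496 · 2.3022) = -1.2 / 7.0207 = -0.1709
  r[A,C] = 1.25 / (3.0496 · 2.3452) = 1.25 / 7.1519 = 0.1748
  r[B,B] = 1 (diagonal).
  r[B,C] = -0.75 / (2.3022 · 2.3452) = -0.75 / 5.3991 = -0.1389
  r[C,C] = 1 (diagonal).

R is symmetric with unit diagonal. Assembling:

R = [[1, -0.1709, 0.1748],
 [-0.1709, 1, -0.1389],
 [0.1748, -0.1389, 1]]


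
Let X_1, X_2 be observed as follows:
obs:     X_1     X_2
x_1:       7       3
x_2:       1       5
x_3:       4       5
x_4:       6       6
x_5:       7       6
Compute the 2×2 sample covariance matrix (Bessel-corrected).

Step 1 — column means:
  mean(X_1) = (7 + 1 + 4 + 6 + 7) / 5 = 25/5 = 5
  mean(X_2) = (3 + 5 + 5 + 6 + 6) / 5 = 25/5 = 5

Step 2 — sample covariance S[i,j] = (1/(n-1)) · Σ_k (x_{k,i} - mean_i) · (x_{k,j} - mean_j), with n-1 = 4.
  S[X_1,X_1] = ((2)·(2) + (-4)·(-4) + (-1)·(-1) + (1)·(1) + (2)·(2)) / 4 = 26/4 = 6.5
  S[X_1,X_2] = ((2)·(-2) + (-4)·(0) + (-1)·(0) + (1)·(1) + (2)·(1)) / 4 = -1/4 = -0.25
  S[X_2,X_2] = ((-2)·(-2) + (0)·(0) + (0)·(0) + (1)·(1) + (1)·(1)) / 4 = 6/4 = 1.5

S is symmetric (S[j,i] = S[i,j]). Assembling:

S = [[6.5, -0.25],
 [-0.25, 1.5]]


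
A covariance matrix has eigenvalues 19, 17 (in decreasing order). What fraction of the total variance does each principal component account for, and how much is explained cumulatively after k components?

Step 1 — total variance = trace(Sigma) = Σ λ_i = 19 + 17 = 36.

Step 2 — fraction explained by component i = λ_i / Σ λ:
  PC1: 19/36 = 0.5278
  PC2: 17/36 = 0.4722

Step 3 — cumulative fraction after k components = (λ_1 + ... + λ_k) / Σ λ:
  k = 1: 19/36 = 0.5278
  k = 2: (19 + 17)/36 = 36/36 = 1

Summary (fraction, with percent):

explained: PC1 0.5278 (52.78%), PC2 0.4722 (47.22%);  cumulative: 0.5278, 1


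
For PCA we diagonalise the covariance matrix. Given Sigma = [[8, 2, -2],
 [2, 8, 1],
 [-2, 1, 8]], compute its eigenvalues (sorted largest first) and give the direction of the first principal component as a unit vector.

Step 1 — characteristic polynomial p(λ) = det(λI - Sigma) = λ³ - tr·λ² + c_1·λ - det, where tr = trace, c_1 = sum of the principal 2×2 minors, det = det(Sigma):
  tr = 8 + 8 + 8 = 24,
  c_1 = (8·8 - (2)²) + (8·8 - (-2)²) + (8·8 - (1)²) = 60 + 60 + 63 = 183,
  det = 8·(8·8 - (1)²) - (2)·((2)·8 - (1)·(-2)) + (-2)·((2)·(1) - 8·(-2)) = 8·(63) - (2)·(18) + (-2)·(18) = 432.
  So p(λ) = λ³ - 24λ² + 183λ - 432.
Step 2 — look for an integer root (rational root theorem: any rational root is an integer divisor of 432). Testing λ = 9:
  p(9) = 729 - 1944 + 1647 - 432 = 0  ✓
  Dividing out (λ - 9): p(λ) = (λ - 9)(λ² - 15λ + 48).
Step 3 — remaining eigenvalues from the quadratic λ² - 15λ + 48 = 0:
  Δ = 15² - 4·48 = 225 - 192 = 33,  λ = (15 ± √33)/2 = (15 ± 5.7446)/2 ≈ 10.3723 or 4.6277.
  Sorted: λ_1 = 10.3723,  λ_2 = 9,  λ_3 = 4.6277  (check: sum = 24 = tr ✓).

Step 4 — unit eigenvector for λ_1 ≈ 10.3723: v spans the null space of (Sigma - λ_1 I), whose rows are
  r_1 = (-2.3723, 2, -2),  r_2 = (2, -2.3723, 1),  r_3 = (-2, 1, -2.3723).
  v is orthogonal to every row, so take v ∝ r_1 × r_2 = ((2)·(1) - (-2)·(-2.3723), (-2)·(2) - (-2.3723)·(1), (-2.3723)·(-2.3723) - (2)·(2)) ≈ (-2.7446, -1.6277, 1.6277).
  Rescale (multiply by -1 so the first nonzero entry is positive): u = (2.7446, 1.6277, -1.6277).
  ||u|| = √((2.7446)² + (1.6277)² + (-1.6277)²) = √(12.8316) ≈ 3.5821,  v_1 = u/||u|| ≈ (0.7662, 0.4544, -0.4544) (||v_1|| = 1).

λ_1 = 10.3723,  λ_2 = 9,  λ_3 = 4.6277;  v_1 ≈ (0.7662, 0.4544, -0.4544)


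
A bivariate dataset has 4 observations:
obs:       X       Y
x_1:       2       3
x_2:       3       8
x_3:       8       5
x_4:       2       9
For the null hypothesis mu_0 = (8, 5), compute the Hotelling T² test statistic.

Step 1 — sample mean vector:
  mean(X) = (2 + 3 + 8 + 2) / 4 = 15/4 = 3.75
  mean(Y) = (3 + 8 + 5 + 9) / 4 = 25/4 = 6.25
  x̄ = (3.75, 6.25),  deviation x̄ - mu_0 = (3.75, 6.25) - (8, 5) = (-4.25, 1.25).

Step 2 — sample covariance matrix, S[i,j] = (1/(n-1)) · Σ_k (x_{k,i} - mean_i) · (x_{k,j} - mean_j), divisor n-1 = 3:
  S[X,X] = ((-1.75)·(-1.75) + (-0.75)·(-0.75) + (4.25)·(4.25) + (-1.75)·(-1.75)) / 3 = 24.75/3 = 8.25
  S[X,Y] = ((-1.75)·(-3.25) + (-0.75)·(1.75) + (4.25)·(-1.25) + (-1.75)·(2.75)) / 3 = -5.75/3 = -1.9167
  S[Y,Y] = ((-3.25)·(-3.25) + (1.75)·(1.75) + (-1.25)·(-1.25) + (2.75)·(2.75)) / 3 = 22.75/3 = 7.5833
  S = [[8.25, -1.9167],
 [-1.9167, 7.5833]].

Step 3 — invert S. det(S) = 8.25·7.5833 - (-1.9167)² = 58.8889.
  S^{-1} = (1/det) · [[d, -b], [-b, a]] = [[0.1288, 0.0325],
 [0.0325, 0.1401]].

Step 4 — quadratic form (x̄ - mu_0)^T · S^{-1} · (x̄ - mu_0):
  S^{-1} · (x̄ - mu_0) = (-0.5066, 0.0368),
  (x̄ - mu_0)^T · [...] = (-4.25)·(-0.5066) + (1.25)·(0.0368) = 2.1991.

Step 5 — scale by n: T² = 4 · 2.1991 = 8.7962.

T² ≈ 8.7962


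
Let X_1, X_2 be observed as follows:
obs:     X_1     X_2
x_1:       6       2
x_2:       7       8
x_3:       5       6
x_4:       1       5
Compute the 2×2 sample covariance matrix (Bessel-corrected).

Step 1 — column means:
  mean(X_1) = (6 + 7 + 5 + 1) / 4 = 19/4 = 4.75
  mean(X_2) = (2 + 8 + 6 + 5) / 4 = 21/4 = 5.25

Step 2 — sample covariance S[i,j] = (1/(n-1)) · Σ_k (x_{k,i} - mean_i) · (x_{k,j} - mean_j), with n-1 = 3.
  S[X_1,X_1] = ((1.25)·(1.25) + (2.25)·(2.25) + (0.25)·(0.25) + (-3.75)·(-3.75)) / 3 = 20.75/3 = 6.9167
  S[X_1,X_2] = ((1.25)·(-3.25) + (2.25)·(2.75) + (0.25)·(0.75) + (-3.75)·(-0.25)) / 3 = 3.25/3 = 1.0833
  S[X_2,X_2] = ((-3.25)·(-3.25) + (2.75)·(2.75) + (0.75)·(0.75) + (-0.25)·(-0.25)) / 3 = 18.75/3 = 6.25

S is symmetric (S[j,i] = S[i,j]). Assembling:

S = [[6.9167, 1.0833],
 [1.0833, 6.25]]
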